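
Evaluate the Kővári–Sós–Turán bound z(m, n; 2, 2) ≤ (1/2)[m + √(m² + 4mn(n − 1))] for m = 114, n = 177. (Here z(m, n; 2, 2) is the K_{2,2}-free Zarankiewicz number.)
z(114, 177; 2, 2) ≤ (1/2)[114 + √(114² + 4·114·177·176)] = (1/2)[114 + √14218308] = 1942.3586

Kővári–Sós–Turán: let r_1, ..., r_114 be the row sums and z = Σ r_i the total number of 1s. Each pair of columns can share at most one row with both entries 1 (else a 2×2 all-ones block appears), so Σ_i C(r_i, 2) ≤ C(177, 2) = 15576. By convexity Σ_i C(r_i, 2) ≥ 114·C(z/114, 2) = z(z − 114)/(2·114), giving z² − 114z − 114·177·176 ≤ 0 and hence z ≤ (1/2)[114 + √(12996 + 4·3551328)] = (1/2)[114 + √14218308] ≈ (1/2)(114 + 3770.7172) = 1942.3586.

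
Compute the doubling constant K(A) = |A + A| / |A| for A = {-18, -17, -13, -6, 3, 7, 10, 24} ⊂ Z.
K = |A + A| / |A| = 33/8

Enumerate A + A = {a + b : a, b ∈ A}. With |A| = 8, there are |A|^2 = 64 ordered sum pairs; collecting distinct values, A + A = {-36, -35, -34, -31, -30, -26, -24, -23, -19, -15, -14, -12, -11, -10, -8, -7, -6, -3, 1, 4, 6, 7, 10, 11, 13, 14, 17, 18, 20, 27, 31, 34, 48}, so |A + A| = 33. Thus K = 33/8. For comparison, the minimum possible |A + A| over all 8-element sets is 2·8 − 1 = 15 (so min K = 15/8), attained only by arithmetic progressions.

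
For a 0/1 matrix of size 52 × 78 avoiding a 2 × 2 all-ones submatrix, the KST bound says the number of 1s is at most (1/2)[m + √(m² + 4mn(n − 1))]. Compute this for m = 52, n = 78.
z(52, 78; 2, 2) ≤ (1/2)[52 + √(52² + 4·52·78·77)] = (1/2)[52 + √1251952] = 585.4533

Kővári–Sós–Turán: let r_1, ..., r_52 be the row sums and z = Σ r_i the total number of 1s. Each pair of columns can share at most one row with both entries 1 (else a 2×2 all-ones block appears), so Σ_i C(r_i, 2) ≤ C(78, 2) = 3003. By convexity Σ_i C(r_i, 2) ≥ 52·C(z/52, 2) = z(z − 52)/(2·52), giving z² − 52z − 52·78·77 ≤ 0 and hence z ≤ (1/2)[52 + √(2704 + 4·312312)] = (1/2)[52 + √1251952] ≈ (1/2)(52 + 1118.9066) = 585.4533.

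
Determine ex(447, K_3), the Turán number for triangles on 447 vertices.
ex(447, K_3) = ⌊447^2/4⌋ = 49952

Mantel (1907): a triangle-free graph on n vertices has at most ⌊n^2/4⌋ edges, with equality for the complete bipartite graph K_{⌊n/2⌋, ⌈n/2⌉}. For n = 447: ⌊447^2/4⌋ = ⌊199809/4⌋ = 49952. The extremal graph is K_{223, 224}, which has 223·224 = 49952 edges.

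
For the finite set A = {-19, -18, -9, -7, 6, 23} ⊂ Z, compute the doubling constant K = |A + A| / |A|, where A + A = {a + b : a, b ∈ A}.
K = |A + A| / |A| = 21/6 = 7/2

Enumerate A + A = {a + b : a, b ∈ A}. With |A| = 6, there are |A|^2 = 36 ordered sum pairs; collecting distinct values, A + A = {-38, -37, -36, -28, -27, -26, -25, -18, -16, -14, -13, -12, -3, -1, 4, 5, 12, 14, 16, 29, 46}, so |A + A| = 21. Thus K = 21/6 = 7/2. For comparison, the minimum possible |A + A| over all 6-element sets is 2·6 − 1 = 11 (so min K = 11/6), attained only by arithmetic progressions.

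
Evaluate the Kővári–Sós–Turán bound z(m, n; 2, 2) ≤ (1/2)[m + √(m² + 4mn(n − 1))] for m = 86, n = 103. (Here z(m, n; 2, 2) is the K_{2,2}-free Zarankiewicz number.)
z(86, 103; 2, 2) ≤ (1/2)[86 + √(86² + 4·86·103·102)] = (1/2)[86 + √3621460] = 994.5067

Kővári–Sós–Turán: let r_1, ..., r_86 be the row sums and z = Σ r_i the total number of 1s. Each pair of columns can share at most one row with both entries 1 (else a 2×2 all-ones block appears), so Σ_i C(r_i, 2) ≤ C(103, 2) = 5253. By convexity Σ_i C(r_i, 2) ≥ 86·C(z/86, 2) = z(z − 86)/(2·86), giving z² − 86z − 86·103·102 ≤ 0 and hence z ≤ (1/2)[86 + √(7396 + 4·903516)] = (1/2)[86 + √3621460] ≈ (1/2)(86 + 1903.0134) = 994.5067.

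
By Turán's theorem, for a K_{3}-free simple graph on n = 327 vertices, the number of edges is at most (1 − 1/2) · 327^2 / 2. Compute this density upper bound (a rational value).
Turán density bound = (1/2) · 327^2/2 = 106929/4 ≈ 26732.25

Turán's theorem: ex(n, K_{r+1}) is achieved by the complete r-partite Turán graph T(n, r) with parts as balanced as possible, and is at most (1 − 1/r) · n^2/2. For r = 2, n = 327: the density bound is (1/2) · 106929/2 = 106929/4 ≈ 26732.25. The integer-valued extremum is e(T(327, 2)) = 26732, which is strictly less than the density bound 106929/4 since 2 ∤ 327 (the parts of T(327, 2) cannot all be equal).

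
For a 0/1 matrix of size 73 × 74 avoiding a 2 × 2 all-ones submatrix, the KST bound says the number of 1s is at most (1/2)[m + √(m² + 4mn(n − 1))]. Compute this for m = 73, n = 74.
z(73, 74; 2, 2) ≤ (1/2)[73 + √(73² + 4·73·74·73)] = (1/2)[73 + √1582713] = 665.5296

Kővári–Sós–Turán: let r_1, ..., r_73 be the row sums and z = Σ r_i the total number of 1s. Each pair of columns can share at most one row with both entries 1 (else a 2×2 all-ones block appears), so Σ_i C(r_i, 2) ≤ C(74, 2) = 2701. By convexity Σ_i C(r_i, 2) ≥ 73·C(z/73, 2) = z(z − 73)/(2·73), giving z² − 73z − 73·74·73 ≤ 0 and hence z ≤ (1/2)[73 + √(5329 + 4·394346)] = (1/2)[73 + √1582713] ≈ (1/2)(73 + 1258.0592) = 665.5296.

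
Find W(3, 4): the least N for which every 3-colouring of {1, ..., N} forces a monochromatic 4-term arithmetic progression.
W(3, 4) = 293

This is a classical value, W(3, 4) = 293, established by combining an explicit 3-colouring of {1, ..., 292} with no monochromatic 4-AP (giving the lower bound W(3, 4) > 292) and a finite case analysis / exhaustive computer search showing every 3-colouring of {1, ..., 293} has such an AP.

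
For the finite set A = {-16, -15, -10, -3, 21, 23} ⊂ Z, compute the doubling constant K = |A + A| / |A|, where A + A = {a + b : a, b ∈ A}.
K = |A + A| / |A| = 21/6 = 7/2

Enumerate A + A = {a + b : a, b ∈ A}. With |A| = 6, there are |A|^2 = 36 ordered sum pairs; collecting distinct values, A + A = {-32, -31, -30, -26, -25, -20, -19, -18, -13, -6, 5, 6, 7, 8, 11, 13, 18, 20, 42, 44, 46}, so |A + A| = 21. Thus K = 21/6 = 7/2. For comparison, the minimum possible |A + A| over all 6-element sets is 2·6 − 1 = 11 (so min K = 11/6), attained only by arithmetic progressions.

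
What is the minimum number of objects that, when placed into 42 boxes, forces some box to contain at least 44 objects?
n = (44 − 1)·42 + 1 = 1807

By the generalised pigeonhole principle, to guarantee some box contains ≥ r objects we need more than (r − 1) · k objects total. Threshold: n = (r − 1) · k + 1. With r = 44 and k = 42: n = 43 · 42 + 1 = 1806 + 1 = 1807. For n = 1806 = 43 · 42, we can put exactly 43 objects in every box, avoiding 44 in any single one — so 1807 is tight.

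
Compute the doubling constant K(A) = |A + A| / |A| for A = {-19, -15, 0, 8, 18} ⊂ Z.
K = |A + A| / |A| = 15/5 = 3

Enumerate A + A = {a + b : a, b ∈ A}. With |A| = 5, there are |A|^2 = 25 ordered sum pairs; collecting distinct values, A + A = {-38, -34, -30, -19, -15, -11, -7, -1, 0, 3, 8, 16, 18, 26, 36}, so |A + A| = 15. Thus K = 15/5 = 3. For comparison, the minimum possible |A + A| over all 5-element sets is 2·5 − 1 = 9 (so min K = 9/5), attained only by arithmetic progressions.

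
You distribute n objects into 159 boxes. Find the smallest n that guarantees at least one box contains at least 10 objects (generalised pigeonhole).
n = (10 − 1)·159 + 1 = 1432

By the generalised pigeonhole principle, to guarantee some box contains ≥ r objects we need more than (r − 1) · k objects total. Threshold: n = (r − 1) · k + 1. With r = 10 and k = 159: n = 9 · 159 + 1 = 1431 + 1 = 1432. For n = 1431 = 9 · 159, we can put exactly 9 objects in every box, avoiding 10 in any single one — so 1432 is tight.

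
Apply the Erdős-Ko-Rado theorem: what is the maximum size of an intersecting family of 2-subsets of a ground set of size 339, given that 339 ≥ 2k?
max |F| = C(338, 1) = 338

The Erdős-Ko-Rado theorem states: for n ≥ 2k, an intersecting family of k-subsets of an n-element set has size at most C(n − 1, k − 1), with equality for 'star' families {A ⊆ [n] : |A| = k, i ∈ A} (fix an element i). For n = 339, k = 2: C(338, 1) = 338.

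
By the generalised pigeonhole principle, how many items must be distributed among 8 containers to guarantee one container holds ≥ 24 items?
n = (24 − 1)·8 + 1 = 185

By the generalised pigeonhole principle, to guarantee some box contains ≥ r objects we need more than (r − 1) · k objects total. Threshold: n = (r − 1) · k + 1. With r = 24 and k = 8: n = 23 · 8 + 1 = 184 + 1 = 185. For n = 184 = 23 · 8, we can put exactly 23 objects in every box, avoiding 24 in any single one — so 185 is tight.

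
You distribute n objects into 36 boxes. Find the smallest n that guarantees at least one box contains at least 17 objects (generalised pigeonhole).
n = (17 − 1)·36 + 1 = 577

By the generalised pigeonhole principle, to guarantee some box contains ≥ r objects we need more than (r − 1) · k objects total. Threshold: n = (r − 1) · k + 1. With r = 17 and k = 36: n = 16 · 36 + 1 = 576 + 1 = 577. For n = 576 = 16 · 36, we can put exactly 16 objects in every box, avoiding 17 in any single one — so 577 is tight.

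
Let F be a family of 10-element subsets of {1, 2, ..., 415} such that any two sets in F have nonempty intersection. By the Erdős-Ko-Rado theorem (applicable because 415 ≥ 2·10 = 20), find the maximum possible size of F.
max |F| = C(414, 9) = 902015848971049582

The Erdős-Ko-Rado theorem states: for n ≥ 2k, an intersecting family of k-subsets of an n-element set has size at most C(n − 1, k − 1), with equality for 'star' families {A ⊆ [n] : |A| = k, i ∈ A} (fix an element i). For n = 415, k = 10: C(414, 9) = 902015848971049582.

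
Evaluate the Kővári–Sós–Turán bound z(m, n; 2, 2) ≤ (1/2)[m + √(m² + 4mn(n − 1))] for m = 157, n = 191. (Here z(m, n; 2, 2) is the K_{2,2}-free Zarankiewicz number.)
z(157, 191; 2, 2) ≤ (1/2)[157 + √(157² + 4·157·191·190)] = (1/2)[157 + √22814769] = 2466.7404

Kővári–Sós–Turán: let r_1, ..., r_157 be the row sums and z = Σ r_i the total number of 1s. Each pair of columns can share at most one row with both entries 1 (else a 2×2 all-ones block appears), so Σ_i C(r_i, 2) ≤ C(191, 2) = 18145. By convexity Σ_i C(r_i, 2) ≥ 157·C(z/157, 2) = z(z − 157)/(2·157), giving z² − 157z − 157·191·190 ≤ 0 and hence z ≤ (1/2)[157 + √(24649 + 4·5697530)] = (1/2)[157 + √22814769] ≈ (1/2)(157 + 4776.4808) = 2466.7404.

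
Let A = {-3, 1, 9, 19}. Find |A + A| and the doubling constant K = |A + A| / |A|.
K = |A + A| / |A| = 10/4 = 5/2

Enumerate A + A = {a + b : a, b ∈ A}. With |A| = 4, there are |A|^2 = 16 ordered sum pairs; collecting distinct values, A + A = {-6, -2, 2, 6, 10, 16, 18, 20, 28, 38}, so |A + A| = 10. Thus K = 10/4 = 5/2. For comparison, the minimum possible |A + A| over all 4-element sets is 2·4 − 1 = 7 (so min K = 7/4), attained only by arithmetic progressions.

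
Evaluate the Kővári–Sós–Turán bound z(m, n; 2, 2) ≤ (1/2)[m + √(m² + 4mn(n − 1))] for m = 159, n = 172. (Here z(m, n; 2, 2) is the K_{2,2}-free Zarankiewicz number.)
z(159, 172; 2, 2) ≤ (1/2)[159 + √(159² + 4·159·172·171)] = (1/2)[159 + √18731313] = 2243.4843

Kővári–Sós–Turán: let r_1, ..., r_159 be the row sums and z = Σ r_i the total number of 1s. Each pair of columns can share at most one row with both entries 1 (else a 2×2 all-ones block appears), so Σ_i C(r_i, 2) ≤ C(172, 2) = 14706. By convexity Σ_i C(r_i, 2) ≥ 159·C(z/159, 2) = z(z − 159)/(2·159), giving z² − 159z − 159·172·171 ≤ 0 and hence z ≤ (1/2)[159 + √(25281 + 4·4676508)] = (1/2)[159 + √18731313] ≈ (1/2)(159 + 4327.9687) = 2243.4843.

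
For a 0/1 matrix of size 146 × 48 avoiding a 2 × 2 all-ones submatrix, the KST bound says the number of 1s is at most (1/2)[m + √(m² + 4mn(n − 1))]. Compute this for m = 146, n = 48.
z(146, 48; 2, 2) ≤ (1/2)[146 + √(146² + 4·146·48·47)] = (1/2)[146 + √1338820] = 651.5369

Kővári–Sós–Turán: let r_1, ..., r_146 be the row sums and z = Σ r_i the total number of 1s. Each pair of columns can share at most one row with both entries 1 (else a 2×2 all-ones block appears), so Σ_i C(r_i, 2) ≤ C(48, 2) = 1128. By convexity Σ_i C(r_i, 2) ≥ 146·C(z/146, 2) = z(z − 146)/(2·146), giving z² − 146z − 146·48·47 ≤ 0 and hence z ≤ (1/2)[146 + √(21316 + 4·329376)] = (1/2)[146 + √1338820] ≈ (1/2)(146 + 1157.0739) = 651.5369.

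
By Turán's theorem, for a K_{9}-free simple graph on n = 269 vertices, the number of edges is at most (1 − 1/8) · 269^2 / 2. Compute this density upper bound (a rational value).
Turán density bound = (7/8) · 269^2/2 = 506527/16 ≈ 31657.9375

Turán's theorem: ex(n, K_{r+1}) is achieved by the complete r-partite Turán graph T(n, r) with parts as balanced as possible, and is at most (1 − 1/r) · n^2/2. For r = 8, n = 269: the density bound is (7/8) · 72361/2 = 506527/16 ≈ 31657.9375. The integer-valued extremum is e(T(269, 8)) = 31657, which is strictly less than the density bound 506527/16 since 8 ∤ 269 (the parts of T(269, 8) cannot all be equal).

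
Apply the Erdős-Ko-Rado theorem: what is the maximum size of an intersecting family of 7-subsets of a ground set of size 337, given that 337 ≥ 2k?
max |F| = C(336, 6) = 1910769787752

The Erdős-Ko-Rado theorem states: for n ≥ 2k, an intersecting family of k-subsets of an n-element set has size at most C(n − 1, k − 1), with equality for 'star' families {A ⊆ [n] : |A| = k, i ∈ A} (fix an element i). For n = 337, k = 7: C(336, 6) = 1910769787752.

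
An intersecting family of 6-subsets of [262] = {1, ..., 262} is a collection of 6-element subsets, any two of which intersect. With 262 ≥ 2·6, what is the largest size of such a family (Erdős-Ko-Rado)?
max |F| = C(261, 5) = 9711475137

The Erdős-Ko-Rado theorem states: for n ≥ 2k, an intersecting family of k-subsets of an n-element set has size at most C(n − 1, k − 1), with equality for 'star' families {A ⊆ [n] : |A| = k, i ∈ A} (fix an element i). For n = 262, k = 6: C(261, 5) = 9711475137.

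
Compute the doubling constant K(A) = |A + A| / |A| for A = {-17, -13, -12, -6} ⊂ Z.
K = |A + A| / |A| = 10/4 = 5/2

Enumerate A + A = {a + b : a, b ∈ A}. With |A| = 4, there are |A|^2 = 16 ordered sum pairs; collecting distinct values, A + A = {-34, -30, -29, -26, -25, -24, -23, -19, -18, -12}, so |A + A| = 10. Thus K = 10/4 = 5/2. For comparison, the minimum possible |A + A| over all 4-element sets is 2·4 − 1 = 7 (so min K = 7/4), attained only by arithmetic progressions.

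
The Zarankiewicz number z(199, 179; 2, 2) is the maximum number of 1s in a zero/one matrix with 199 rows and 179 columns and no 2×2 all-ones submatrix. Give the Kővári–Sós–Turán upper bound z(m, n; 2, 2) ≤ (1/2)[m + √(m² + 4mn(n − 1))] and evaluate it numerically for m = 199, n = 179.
z(199, 179; 2, 2) ≤ (1/2)[199 + √(199² + 4·199·179·178)] = (1/2)[199 + √25401753] = 2619.5076

Kővári–Sós–Turán: let r_1, ..., r_199 be the row sums and z = Σ r_i the total number of 1s. Each pair of columns can share at most one row with both entries 1 (else a 2×2 all-ones block appears), so Σ_i C(r_i, 2) ≤ C(179, 2) = 15931. By convexity Σ_i C(r_i, 2) ≥ 199·C(z/199, 2) = z(z − 199)/(2·199), giving z² − 199z − 199·179·178 ≤ 0 and hence z ≤ (1/2)[199 + √(39601 + 4·6340538)] = (1/2)[199 + √25401753] ≈ (1/2)(199 + 5040.0152) = 2619.5076.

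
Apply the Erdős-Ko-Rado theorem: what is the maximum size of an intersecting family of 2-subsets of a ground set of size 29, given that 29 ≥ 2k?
max |F| = C(28, 1) = 28

Erdős-Ko-Rado (1961): when n ≥ 2k, max |F| = C(n−1, k−1). The bound is attained by the star {A : i ∈ A} for any fixed i ∈ [n]. Here C(29−1, 2−1) = C(28, 1) = 28.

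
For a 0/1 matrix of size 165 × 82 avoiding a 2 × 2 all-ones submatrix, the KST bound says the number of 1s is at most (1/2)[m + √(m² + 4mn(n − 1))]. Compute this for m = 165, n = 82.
z(165, 82; 2, 2) ≤ (1/2)[165 + √(165² + 4·165·82·81)] = (1/2)[165 + √4410945] = 1132.6125

Kővári–Sós–Turán: let r_1, ..., r_165 be the row sums and z = Σ r_i the total number of 1s. Each pair of columns can share at most one row with both entries 1 (else a 2×2 all-ones block appears), so Σ_i C(r_i, 2) ≤ C(82, 2) = 3321. By convexity Σ_i C(r_i, 2) ≥ 165·C(z/165, 2) = z(z − 165)/(2·165), giving z² − 165z − 165·82·81 ≤ 0 and hence z ≤ (1/2)[165 + √(27225 + 4·1095930)] = (1/2)[165 + √4410945] ≈ (1/2)(165 + 2100.225) = 1132.6125.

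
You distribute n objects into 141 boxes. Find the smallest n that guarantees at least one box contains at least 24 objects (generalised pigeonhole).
n = (24 − 1)·141 + 1 = 3244

By the generalised pigeonhole principle, to guarantee some box contains ≥ r objects we need more than (r − 1) · k objects total. Threshold: n = (r − 1) · k + 1. With r = 24 and k = 141: n = 23 · 141 + 1 = 3243 + 1 = 3244. For n = 3243 = 23 · 141, we can put exactly 23 objects in every box, avoiding 24 in any single one — so 3244 is tight.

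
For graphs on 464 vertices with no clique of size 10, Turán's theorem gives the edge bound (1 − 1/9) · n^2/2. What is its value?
Turán density bound = (8/9) · 464^2/2 = 861184/9 ≈ 95687.1111

Turán's theorem: ex(n, K_{r+1}) is achieved by the complete r-partite Turán graph T(n, r) with parts as balanced as possible, and is at most (1 − 1/r) · n^2/2. For r = 9, n = 464: the density bound is (8/9) · 215296/2 = 861184/9 ≈ 95687.1111. The integer-valued extremum is e(T(464, 9)) = 95686, which is strictly less than the density bound 861184/9 since 9 ∤ 464 (the parts of T(464, 9) cannot all be equal).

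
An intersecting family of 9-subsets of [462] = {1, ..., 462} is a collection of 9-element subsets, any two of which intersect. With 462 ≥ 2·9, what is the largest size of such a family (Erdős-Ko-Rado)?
max |F| = C(461, 8) = 47595368039098815

The Erdős-Ko-Rado theorem states: for n ≥ 2k, an intersecting family of k-subsets of an n-element set has size at most C(n − 1, k − 1), with equality for 'star' families {A ⊆ [n] : |A| = k, i ∈ A} (fix an element i). For n = 462, k = 9: C(461, 8) = 47595368039098815.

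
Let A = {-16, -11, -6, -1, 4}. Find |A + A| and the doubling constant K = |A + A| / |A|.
K = |A + A| / |A| = 9/5

Enumerate A + A = {a + b : a, b ∈ A}. With |A| = 5, there are |A|^2 = 25 ordered sum pairs; collecting distinct values, A + A = {-32, -27, -22, -17, -12, -7, -2, 3, 8}, so |A + A| = 9. Thus K = 9/5. Here |A + A| = 2|A| − 1 = 9, the minimum possible — so K = 9/5 is minimal, which holds iff A is an arithmetic progression.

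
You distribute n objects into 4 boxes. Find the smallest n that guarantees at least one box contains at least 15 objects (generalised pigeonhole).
n = (15 − 1)·4 + 1 = 57

By the generalised pigeonhole principle, to guarantee some box contains ≥ r objects we need more than (r − 1) · k objects total. Threshold: n = (r − 1) · k + 1. With r = 15 and k = 4: n = 14 · 4 + 1 = 56 + 1 = 57. For n = 56 = 14 · 4, we can put exactly 14 objects in every box, avoiding 15 in any single one — so 57 is tight.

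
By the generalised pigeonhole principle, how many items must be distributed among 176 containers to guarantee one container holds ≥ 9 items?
n = (9 − 1)·176 + 1 = 1409

By the generalised pigeonhole principle, to guarantee some box contains ≥ r objects we need more than (r − 1) · k objects total. Threshold: n = (r − 1) · k + 1. With r = 9 and k = 176: n = 8 · 176 + 1 = 1408 + 1 = 1409. For n = 1408 = 8 · 176, we can put exactly 8 objects in every box, avoiding 9 in any single one — so 1409 is tight.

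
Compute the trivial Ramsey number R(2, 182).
R(2, 182) = 182

R(2, k) = k for all k ≥ 2: in a 2-colouring of K_k, either some edge is red (a red K_2) or all edges are blue (a blue K_k). And K_{181} coloured all-blue has no blue K_182, so R(2, 182) > 181. Hence R(2, 182) = 182.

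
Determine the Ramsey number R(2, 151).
R(2, 151) = 151

R(2, k) = k for all k ≥ 2: in a 2-colouring of K_k, either some edge is red (a red K_2) or all edges are blue (a blue K_k). And K_{150} coloured all-blue has no blue K_151, so R(2, 151) > 150. Hence R(2, 151) = 151.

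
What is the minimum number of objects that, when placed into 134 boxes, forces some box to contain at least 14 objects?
n = (14 − 1)·134 + 1 = 1743

By the generalised pigeonhole principle, to guarantee some box contains ≥ r objects we need more than (r − 1) · k objects total. Threshold: n = (r − 1) · k + 1. With r = 14 and k = 134: n = 13 · 134 + 1 = 1742 + 1 = 1743. For n = 1742 = 13 · 134, we can put exactly 13 objects in every box, avoiding 14 in any single one — so 1743 is tight.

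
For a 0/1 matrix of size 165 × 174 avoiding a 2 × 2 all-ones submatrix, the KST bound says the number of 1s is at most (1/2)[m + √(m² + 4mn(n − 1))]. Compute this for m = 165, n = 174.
z(165, 174; 2, 2) ≤ (1/2)[165 + √(165² + 4·165·174·173)] = (1/2)[165 + √19894545] = 2312.6651

Kővári–Sós–Turán: let r_1, ..., r_165 be the row sums and z = Σ r_i the total number of 1s. Each pair of columns can share at most one row with both entries 1 (else a 2×2 all-ones block appears), so Σ_i C(r_i, 2) ≤ C(174, 2) = 15051. By convexity Σ_i C(r_i, 2) ≥ 165·C(z/165, 2) = z(z − 165)/(2·165), giving z² − 165z − 165·174·173 ≤ 0 and hence z ≤ (1/2)[165 + √(27225 + 4·4966830)] = (1/2)[165 + √19894545] ≈ (1/2)(165 + 4460.3301) = 2312.6651.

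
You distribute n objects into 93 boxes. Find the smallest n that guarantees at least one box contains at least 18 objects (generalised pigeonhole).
n = (18 − 1)·93 + 1 = 1582

By the generalised pigeonhole principle, to guarantee some box contains ≥ r objects we need more than (r − 1) · k objects total. Threshold: n = (r − 1) · k + 1. With r = 18 and k = 93: n = 17 · 93 + 1 = 1581 + 1 = 1582. For n = 1581 = 17 · 93, we can put exactly 17 objects in every box, avoiding 18 in any single one — so 1582 is tight.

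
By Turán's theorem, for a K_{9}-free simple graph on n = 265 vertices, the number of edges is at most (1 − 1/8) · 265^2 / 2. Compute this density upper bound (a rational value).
Turán density bound = (7/8) · 265^2/2 = 491575/16 ≈ 30723.4375

Turán's theorem: ex(n, K_{r+1}) is achieved by the complete r-partite Turán graph T(n, r) with parts as balanced as possible, and is at most (1 − 1/r) · n^2/2. For r = 8, n = 265: the density bound is (7/8) · 70225/2 = 491575/16 ≈ 30723.4375. The integer-valued extremum is e(T(265, 8)) = 30723, which is strictly less than the density bound 491575/16 since 8 ∤ 265 (the parts of T(265, 8) cannot all be equal).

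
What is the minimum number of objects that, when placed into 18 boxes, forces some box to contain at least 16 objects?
n = (16 − 1)·18 + 1 = 271

By the generalised pigeonhole principle, to guarantee some box contains ≥ r objects we need more than (r − 1) · k objects total. Threshold: n = (r − 1) · k + 1. With r = 16 and k = 18: n = 15 · 18 + 1 = 270 + 1 = 271. For n = 270 = 15 · 18, we can put exactly 15 objects in every box, avoiding 16 in any single one — so 271 is tight.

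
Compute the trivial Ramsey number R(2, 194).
R(2, 194) = 194

R(2, k) = k for all k ≥ 2: in a 2-colouring of K_k, either some edge is red (a red K_2) or all edges are blue (a blue K_k). And K_{193} coloured all-blue has no blue K_194, so R(2, 194) > 193. Hence R(2, 194) = 194.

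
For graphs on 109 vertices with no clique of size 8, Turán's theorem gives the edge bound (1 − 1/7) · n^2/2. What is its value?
Turán density bound = (6/7) · 109^2/2 = 35643/7 ≈ 5091.8571

Turán's theorem: ex(n, K_{r+1}) is achieved by the complete r-partite Turán graph T(n, r) with parts as balanced as possible, and is at most (1 − 1/r) · n^2/2. For r = 7, n = 109: the density bound is (6/7) · 11881/2 = 35643/7 ≈ 5091.8571. The integer-valued extremum is e(T(109, 7)) = 5091, which is strictly less than the density bound 35643/7 since 7 ∤ 109 (the parts of T(109, 7) cannot all be equal).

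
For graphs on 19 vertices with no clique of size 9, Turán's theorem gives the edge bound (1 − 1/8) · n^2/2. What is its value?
Turán density bound = (7/8) · 19^2/2 = 2527/16 ≈ 157.9375

Turán's theorem: ex(n, K_{r+1}) is achieved by the complete r-partite Turán graph T(n, r) with parts as balanced as possible, and is at most (1 − 1/r) · n^2/2. For r = 8, n = 19: the density bound is (7/8) · 361/2 = 2527/16 ≈ 157.9375. The integer-valued extremum is e(T(19, 8)) = 157, which is strictly less than the density bound 2527/16 since 8 ∤ 19 (the parts of T(19, 8) cannot all be equal).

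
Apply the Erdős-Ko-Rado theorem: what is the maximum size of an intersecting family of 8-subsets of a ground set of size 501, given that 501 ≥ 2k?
max |F| = C(500, 7) = 1486071034734000

The Erdős-Ko-Rado theorem states: for n ≥ 2k, an intersecting family of k-subsets of an n-element set has size at most C(n − 1, k − 1), with equality for 'star' families {A ⊆ [n] : |A| = k, i ∈ A} (fix an element i). For n = 501, k = 8: C(500, 7) = 1486071034734000.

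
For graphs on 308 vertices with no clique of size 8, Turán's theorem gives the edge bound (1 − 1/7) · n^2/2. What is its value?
Turán density bound = (6/7) · 308^2/2 = 40656

Turán's theorem: ex(n, K_{r+1}) is achieved by the complete r-partite Turán graph T(n, r) with parts as balanced as possible, and is at most (1 − 1/r) · n^2/2. For r = 7, n = 308: the density bound is (6/7) · 94864/2 = 40656. Since 7 ∣ 308, the Turán graph T(308, 7) has parts of equal size 44, and its edge count e(T(308, 7)) = 40656 attains the density bound exactly.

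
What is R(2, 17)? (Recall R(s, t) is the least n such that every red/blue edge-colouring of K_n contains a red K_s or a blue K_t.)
R(2, 17) = 17

R(2, k) = k for all k ≥ 2: in a 2-colouring of K_k, either some edge is red (a red K_2) or all edges are blue (a blue K_k). And K_{16} coloured all-blue has no blue K_17, so R(2, 17) > 16. Hence R(2, 17) = 17.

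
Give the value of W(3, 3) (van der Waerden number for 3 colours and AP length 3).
W(3, 3) = 27

W(3, 3) = 27. The lower bound W(3, 3) > 26 comes from an explicit good 3-colouring of [1, 26]; the upper bound W(3, 3) ≤ 27 was verified by exhaustive search over 3-colourings of [1, 27].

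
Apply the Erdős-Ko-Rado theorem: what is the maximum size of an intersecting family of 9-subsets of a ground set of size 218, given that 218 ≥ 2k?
max |F| = C(217, 8) = 107019374725935

Erdős-Ko-Rado (1961): when n ≥ 2k, max |F| = C(n−1, k−1). The bound is attained by the star {A : i ∈ A} for any fixed i ∈ [n]. Here C(218−1, 9−1) = C(217, 8) = 107019374725935.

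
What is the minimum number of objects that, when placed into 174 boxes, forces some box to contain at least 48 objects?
n = (48 − 1)·174 + 1 = 8179

By the generalised pigeonhole principle, to guarantee some box contains ≥ r objects we need more than (r − 1) · k objects total. Threshold: n = (r − 1) · k + 1. With r = 48 and k = 174: n = 47 · 174 + 1 = 8178 + 1 = 8179. For n = 8178 = 47 · 174, we can put exactly 47 objects in every box, avoiding 48 in any single one — so 8179 is tight.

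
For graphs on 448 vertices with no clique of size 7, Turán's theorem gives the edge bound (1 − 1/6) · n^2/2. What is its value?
Turán density bound = (5/6) · 448^2/2 = 250880/3 ≈ 83626.6667

Turán's theorem: ex(n, K_{r+1}) is achieved by the complete r-partite Turán graph T(n, r) with parts as balanced as possible, and is at most (1 − 1/r) · n^2/2. For r = 6, n = 448: the density bound is (5/6) · 200704/2 = 250880/3 ≈ 83626.6667. The integer-valued extremum is e(T(448, 6)) = 83626, which is strictly less than the density bound 250880/3 since 6 ∤ 448 (the parts of T(448, 6) cannot all be equal).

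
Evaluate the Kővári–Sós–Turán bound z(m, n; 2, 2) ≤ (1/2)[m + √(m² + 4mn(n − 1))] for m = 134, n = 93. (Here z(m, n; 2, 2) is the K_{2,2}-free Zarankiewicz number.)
z(134, 93; 2, 2) ≤ (1/2)[134 + √(134² + 4·134·93·92)] = (1/2)[134 + √4603972] = 1139.8434

Kővári–Sós–Turán: let r_1, ..., r_134 be the row sums and z = Σ r_i the total number of 1s. Each pair of columns can share at most one row with both entries 1 (else a 2×2 all-ones block appears), so Σ_i C(r_i, 2) ≤ C(93, 2) = 4278. By convexity Σ_i C(r_i, 2) ≥ 134·C(z/134, 2) = z(z − 134)/(2·134), giving z² − 134z − 134·93·92 ≤ 0 and hence z ≤ (1/2)[134 + √(17956 + 4·1146504)] = (1/2)[134 + √4603972] ≈ (1/2)(134 + 2145.6868) = 1139.8434.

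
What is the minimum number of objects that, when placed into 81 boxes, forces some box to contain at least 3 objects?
n = (3 − 1)·81 + 1 = 163

By the generalised pigeonhole principle, to guarantee some box contains ≥ r objects we need more than (r − 1) · k objects total. Threshold: n = (r − 1) · k + 1. With r = 3 and k = 81: n = 2 · 81 + 1 = 162 + 1 = 163. For n = 162 = 2 · 81, we can put exactly 2 objects in every box, avoiding 3 in any single one — so 163 is tight.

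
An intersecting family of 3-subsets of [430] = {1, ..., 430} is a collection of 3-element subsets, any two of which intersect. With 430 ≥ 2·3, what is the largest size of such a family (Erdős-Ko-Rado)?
max |F| = C(429, 2) = 91806

Erdős-Ko-Rado (1961): when n ≥ 2k, max |F| = C(n−1, k−1). The bound is attained by the star {A : i ∈ A} for any fixed i ∈ [n]. Here C(430−1, 3−1) = C(429, 2) = 91806.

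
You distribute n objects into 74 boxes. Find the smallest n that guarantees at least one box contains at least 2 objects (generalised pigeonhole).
n = (2 − 1)·74 + 1 = 75

By the generalised pigeonhole principle, to guarantee some box contains ≥ r objects we need more than (r − 1) · k objects total. Threshold: n = (r − 1) · k + 1. With r = 2 and k = 74: n = 1 · 74 + 1 = 74 + 1 = 75. For n = 74 = 1 · 74, we can put exactly 1 objects in every box, avoiding 2 in any single one — so 75 is tight.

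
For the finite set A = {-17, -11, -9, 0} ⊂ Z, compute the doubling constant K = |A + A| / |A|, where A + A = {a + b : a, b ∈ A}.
K = |A + A| / |A| = 10/4 = 5/2

Enumerate A + A = {a + b : a, b ∈ A}. With |A| = 4, there are |A|^2 = 16 ordered sum pairs; collecting distinct values, A + A = {-34, -28, -26, -22, -20, -18, -17, -11, -9, 0}, so |A + A| = 10. Thus K = 10/4 = 5/2. For comparison, the minimum possible |A + A| over all 4-element sets is 2·4 − 1 = 7 (so min K = 7/4), attained only by arithmetic progressions.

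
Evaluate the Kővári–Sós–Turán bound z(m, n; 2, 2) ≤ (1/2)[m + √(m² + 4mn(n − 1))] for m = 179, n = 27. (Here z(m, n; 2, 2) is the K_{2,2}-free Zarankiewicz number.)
z(179, 27; 2, 2) ≤ (1/2)[179 + √(179² + 4·179·27·26)] = (1/2)[179 + √534673] = 455.1067

Kővári–Sós–Turán: let r_1, ..., r_179 be the row sums and z = Σ r_i the total number of 1s. Each pair of columns can share at most one row with both entries 1 (else a 2×2 all-ones block appears), so Σ_i C(r_i, 2) ≤ C(27, 2) = 351. By convexity Σ_i C(r_i, 2) ≥ 179·C(z/179, 2) = z(z − 179)/(2·179), giving z² − 179z − 179·27·26 ≤ 0 and hence z ≤ (1/2)[179 + √(32041 + 4·125658)] = (1/2)[179 + √534673] ≈ (1/2)(179 + 731.2134) = 455.1067.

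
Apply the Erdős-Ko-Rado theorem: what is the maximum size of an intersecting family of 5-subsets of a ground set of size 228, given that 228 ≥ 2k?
max |F| = C(227, 4) = 107734200

The Erdős-Ko-Rado theorem states: for n ≥ 2k, an intersecting family of k-subsets of an n-element set has size at most C(n − 1, k − 1), with equality for 'star' families {A ⊆ [n] : |A| = k, i ∈ A} (fix an element i). For n = 228, k = 5: C(227, 4) = 107734200.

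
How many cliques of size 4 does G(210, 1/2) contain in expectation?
E[# K_4] = C(210, 4) · (1/2)^C(4, 2) = 78738660 / 2^6 = 19684665/16 = 1230291.5625

For each 4-subset S of vertices (there are C(210, 4) = 78738660 such S), let X_S = 1 if S induces a K_4 (all C(4, 2) = 6 edges present). Then P(X_S = 1) = (1/2)^6 = 1/64. By linearity of expectation, E[# K_4] = C(210, 4) · (1/2)^6 = 78738660 / 64 = 19684665/16 = 1230291.5625.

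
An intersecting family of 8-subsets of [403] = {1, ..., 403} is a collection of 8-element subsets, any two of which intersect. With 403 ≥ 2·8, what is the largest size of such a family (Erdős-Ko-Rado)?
max |F| = C(402, 7) = 319404875478480

The Erdős-Ko-Rado theorem states: for n ≥ 2k, an intersecting family of k-subsets of an n-element set has size at most C(n − 1, k − 1), with equality for 'star' families {A ⊆ [n] : |A| = k, i ∈ A} (fix an element i). For n = 403, k = 8: C(402, 7) = 319404875478480.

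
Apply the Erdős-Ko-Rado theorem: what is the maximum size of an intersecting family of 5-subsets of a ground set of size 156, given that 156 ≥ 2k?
max |F| = C(155, 4) = 23130030

The Erdős-Ko-Rado theorem states: for n ≥ 2k, an intersecting family of k-subsets of an n-element set has size at most C(n − 1, k − 1), with equality for 'star' families {A ⊆ [n] : |A| = k, i ∈ A} (fix an element i). For n = 156, k = 5: C(155, 4) = 23130030.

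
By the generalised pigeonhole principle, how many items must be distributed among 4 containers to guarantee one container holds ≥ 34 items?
n = (34 − 1)·4 + 1 = 133

By the generalised pigeonhole principle, to guarantee some box contains ≥ r objects we need more than (r − 1) · k objects total. Threshold: n = (r − 1) · k + 1. With r = 34 and k = 4: n = 33 · 4 + 1 = 132 + 1 = 133. For n = 132 = 33 · 4, we can put exactly 33 objects in every box, avoiding 34 in any single one — so 133 is tight.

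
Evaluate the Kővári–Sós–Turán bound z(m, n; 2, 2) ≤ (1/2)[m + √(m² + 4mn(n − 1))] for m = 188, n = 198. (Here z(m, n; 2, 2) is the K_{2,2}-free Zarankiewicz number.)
z(188, 198; 2, 2) ≤ (1/2)[188 + √(188² + 4·188·198·197)] = (1/2)[188 + √29367856] = 2803.6059

Kővári–Sós–Turán: let r_1, ..., r_188 be the row sums and z = Σ r_i the total number of 1s. Each pair of columns can share at most one row with both entries 1 (else a 2×2 all-ones block appears), so Σ_i C(r_i, 2) ≤ C(198, 2) = 19503. By convexity Σ_i C(r_i, 2) ≥ 188·C(z/188, 2) = z(z − 188)/(2·188), giving z² − 188z − 188·198·197 ≤ 0 and hence z ≤ (1/2)[188 + √(35344 + 4·7333128)] = (1/2)[188 + √29367856] ≈ (1/2)(188 + 5419.2118) = 2803.6059.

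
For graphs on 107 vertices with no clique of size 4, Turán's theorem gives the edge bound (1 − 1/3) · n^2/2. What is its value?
Turán density bound = (2/3) · 107^2/2 = 11449/3 ≈ 3816.3333

Turán's theorem: ex(n, K_{r+1}) is achieved by the complete r-partite Turán graph T(n, r) with parts as balanced as possible, and is at most (1 − 1/r) · n^2/2. For r = 3, n = 107: the density bound is (2/3) · 11449/2 = 11449/3 ≈ 3816.3333. The integer-valued extremum is e(T(107, 3)) = 3816, which is strictly less than the density bound 11449/3 since 3 ∤ 107 (the parts of T(107, 3) cannot all be equal).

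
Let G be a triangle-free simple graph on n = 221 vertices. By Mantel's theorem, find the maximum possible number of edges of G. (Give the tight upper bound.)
ex(221, K_3) = ⌊221^2/4⌋ = 12210

Mantel (1907): a triangle-free graph on n vertices has at most ⌊n^2/4⌋ edges, with equality for the complete bipartite graph K_{⌊n/2⌋, ⌈n/2⌉}. For n = 221: ⌊221^2/4⌋ = ⌊48841/4⌋ = 12210. The extremal graph is K_{110, 111}, which has 110·111 = 12210 edges.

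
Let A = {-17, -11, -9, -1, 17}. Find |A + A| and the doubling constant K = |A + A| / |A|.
K = |A + A| / |A| = 14/5

Enumerate A + A = {a + b : a, b ∈ A}. With |A| = 5, there are |A|^2 = 25 ordered sum pairs; collecting distinct values, A + A = {-34, -28, -26, -22, -20, -18, -12, -10, -2, 0, 6, 8, 16, 34}, so |A + A| = 14. Thus K = 14/5. For comparison, the minimum possible |A + A| over all 5-element sets is 2·5 − 1 = 9 (so min K = 9/5), attained only by arithmetic progressions.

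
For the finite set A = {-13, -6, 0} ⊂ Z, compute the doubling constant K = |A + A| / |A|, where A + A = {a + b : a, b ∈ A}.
K = |A + A| / |A| = 6/3 = 2

Enumerate A + A = {a + b : a, b ∈ A}. With |A| = 3, there are |A|^2 = 9 ordered sum pairs; collecting distinct values, A + A = {-26, -19, -13, -12, -6, 0}, so |A + A| = 6. Thus K = 6/3 = 2. For comparison, the minimum possible |A + A| over all 3-element sets is 2·3 − 1 = 5 (so min K = 5/3), attained only by arithmetic progressions.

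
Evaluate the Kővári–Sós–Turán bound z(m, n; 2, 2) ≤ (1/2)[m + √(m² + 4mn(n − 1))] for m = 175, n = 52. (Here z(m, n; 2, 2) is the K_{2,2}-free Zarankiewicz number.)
z(175, 52; 2, 2) ≤ (1/2)[175 + √(175² + 4·175·52·51)] = (1/2)[175 + √1887025] = 774.3451

Kővári–Sós–Turán: let r_1, ..., r_175 be the row sums and z = Σ r_i the total number of 1s. Each pair of columns can share at most one row with both entries 1 (else a 2×2 all-ones block appears), so Σ_i C(r_i, 2) ≤ C(52, 2) = 1326. By convexity Σ_i C(r_i, 2) ≥ 175·C(z/175, 2) = z(z − 175)/(2·175), giving z² − 175z − 175·52·51 ≤ 0 and hence z ≤ (1/2)[175 + √(30625 + 4·464100)] = (1/2)[175 + √1887025] ≈ (1/2)(175 + 1373.6903) = 774.3451.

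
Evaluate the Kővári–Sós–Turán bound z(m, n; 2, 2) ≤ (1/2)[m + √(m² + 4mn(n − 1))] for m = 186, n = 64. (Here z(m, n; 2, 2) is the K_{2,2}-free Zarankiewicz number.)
z(186, 64; 2, 2) ≤ (1/2)[186 + √(186² + 4·186·64·63)] = (1/2)[186 + √3034404] = 963.977

Kővári–Sós–Turán: let r_1, ..., r_186 be the row sums and z = Σ r_i the total number of 1s. Each pair of columns can share at most one row with both entries 1 (else a 2×2 all-ones block appears), so Σ_i C(r_i, 2) ≤ C(64, 2) = 2016. By convexity Σ_i C(r_i, 2) ≥ 186·C(z/186, 2) = z(z − 186)/(2·186), giving z² − 186z − 186·64·63 ≤ 0 and hence z ≤ (1/2)[186 + √(34596 + 4·749952)] = (1/2)[186 + √3034404] ≈ (1/2)(186 + 1741.9541) = 963.977.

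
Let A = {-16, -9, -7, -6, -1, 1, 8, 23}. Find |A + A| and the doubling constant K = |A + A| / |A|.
K = |A + A| / |A| = 30/8 = 15/4

Enumerate A + A = {a + b : a, b ∈ A}. With |A| = 8, there are |A|^2 = 64 ordered sum pairs; collecting distinct values, A + A = {-32, -25, -23, -22, -18, -17, -16, -15, -14, -13, -12, -10, -8, -7, -6, -5, -2, -1, 0, 1, 2, 7, 9, 14, 16, 17, 22, 24, 31, 46}, so |A + A| = 30. Thus K = 30/8 = 15/4. For comparison, the minimum possible |A + A| over all 8-element sets is 2·8 − 1 = 15 (so min K = 15/8), attained only by arithmetic progressions.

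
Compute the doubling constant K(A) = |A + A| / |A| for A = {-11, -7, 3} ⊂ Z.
K = |A + A| / |A| = 6/3 = 2

Enumerate A + A = {a + b : a, b ∈ A}. With |A| = 3, there are |A|^2 = 9 ordered sum pairs; collecting distinct values, A + A = {-22, -18, -14, -8, -4, 6}, so |A + A| = 6. Thus K = 6/3 = 2. For comparison, the minimum possible |A + A| over all 3-element sets is 2·3 − 1 = 5 (so min K = 5/3), attained only by arithmetic progressions.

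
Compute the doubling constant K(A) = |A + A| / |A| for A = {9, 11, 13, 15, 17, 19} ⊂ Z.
K = |A + A| / |A| = 11/6

Enumerate A + A = {a + b : a, b ∈ A}. With |A| = 6, there are |A|^2 = 36 ordered sum pairs; collecting distinct values, A + A = {18, 20, 22, 24, 26, 28, 30, 32, 34, 36, 38}, so |A + A| = 11. Thus K = 11/6. Here |A + A| = 2|A| − 1 = 11, the minimum possible — so K = 11/6 is minimal, which holds iff A is an arithmetic progression.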